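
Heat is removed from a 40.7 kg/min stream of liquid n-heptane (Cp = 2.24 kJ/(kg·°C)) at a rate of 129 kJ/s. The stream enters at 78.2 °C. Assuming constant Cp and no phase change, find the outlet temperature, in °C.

T_out = -6.70 °C

Q = 129 kJ/s = 7740 kJ/min
ΔT = Q/(ṁ·Cp) = 7740/(40.7×2.24) = 84.898 K
T_out = 78.2 − 84.898 = -6.6982 °C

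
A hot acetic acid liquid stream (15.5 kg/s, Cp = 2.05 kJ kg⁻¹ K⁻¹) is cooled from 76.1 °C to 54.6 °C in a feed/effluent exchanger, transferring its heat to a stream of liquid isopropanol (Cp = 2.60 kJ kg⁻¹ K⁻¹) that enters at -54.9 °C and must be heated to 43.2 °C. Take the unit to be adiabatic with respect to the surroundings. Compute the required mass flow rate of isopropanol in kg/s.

Heat released by hot stream: Q = 15.5 × 2.05 × (76.1 − 54.6) = 683.16 kJ/s
Energy balance on cold side (adiabatic exchanger): Q = ṁ_c·Cp_c·(T_c,out − T_c,in)
ṁ_c = 683.16 / [2.60 × (43.2 − -54.9)] = 2.6784 kg/s

ṁ_c = 2.68 kg/s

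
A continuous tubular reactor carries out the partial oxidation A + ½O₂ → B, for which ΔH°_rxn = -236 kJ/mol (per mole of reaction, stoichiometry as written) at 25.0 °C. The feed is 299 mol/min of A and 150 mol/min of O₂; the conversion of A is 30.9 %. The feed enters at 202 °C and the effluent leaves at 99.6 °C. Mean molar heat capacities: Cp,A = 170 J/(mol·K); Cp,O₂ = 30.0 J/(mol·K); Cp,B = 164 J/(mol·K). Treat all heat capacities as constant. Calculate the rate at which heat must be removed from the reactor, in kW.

Extent of reaction ξ = 0.309 × 299 = 92.391 mol/min
Reaction term: ξ·ΔH°_rxn = 92.391 × -236 = -21804 kJ/min
Sensible, feed 202→25 °C: -9793.4 kJ/min
Outlet flows (mol/min): A 206.61, O₂ 103.8, B 92.391
Sensible, products 25→99.6 °C: 3982.9 kJ/min
Q = ΔH = -27615 kJ/min = -460.25 kW
Heat removed = 460.25 kW

Q_out = 460 kW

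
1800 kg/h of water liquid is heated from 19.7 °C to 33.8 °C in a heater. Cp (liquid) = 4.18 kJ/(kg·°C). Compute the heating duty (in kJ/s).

Q = 29.5 kJ/s

Q = ṁ·Cp·ΔT = 1800 × 4.18 × (33.8 − 19.7) = 106090 kJ/h
Converting: 106090 / 3600 s = 29.469 kW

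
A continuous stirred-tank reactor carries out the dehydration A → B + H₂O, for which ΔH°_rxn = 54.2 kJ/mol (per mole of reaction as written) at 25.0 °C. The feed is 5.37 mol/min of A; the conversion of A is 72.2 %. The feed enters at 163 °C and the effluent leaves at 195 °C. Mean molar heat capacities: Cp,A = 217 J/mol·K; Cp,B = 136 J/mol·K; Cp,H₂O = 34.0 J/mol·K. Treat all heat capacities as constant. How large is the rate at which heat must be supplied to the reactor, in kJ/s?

Q_in = 3.61 kJ/s

Extent of reaction ξ = 0.722 × 5.37 = 3.8771 mol/min
Reaction term: ξ·ΔH°_rxn = 3.8771 × 54.2 = 210.14 kJ/min
Sensible, feed 163→25 °C: -160.81 kJ/min
Outlet flows (mol/min): A 1.4929, B 3.8771, H₂O 3.8771
Sensible, products 25→195 °C: 167.12 kJ/min
Q = ΔH = 216.45 kJ/min = 3.6075 kW
Heat supplied = 3.6075 kJ/s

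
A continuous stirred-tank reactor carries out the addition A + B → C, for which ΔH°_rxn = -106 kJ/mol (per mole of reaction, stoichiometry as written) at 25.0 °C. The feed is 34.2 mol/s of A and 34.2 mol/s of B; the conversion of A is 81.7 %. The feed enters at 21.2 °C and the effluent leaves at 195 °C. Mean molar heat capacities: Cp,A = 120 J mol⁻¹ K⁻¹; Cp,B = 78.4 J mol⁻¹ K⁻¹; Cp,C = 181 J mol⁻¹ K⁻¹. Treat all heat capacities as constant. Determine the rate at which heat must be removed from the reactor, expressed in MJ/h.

Extent of reaction ξ = 0.817 × 34.2 = 27.941 mol/s
Reaction term: ξ·ΔH°_rxn = 27.941 × -106 = -2961.8 kJ/s
Sensible, feed 21.2→25 °C: 25.784 kJ/s
Outlet flows (mol/s): A 6.2586, B 6.2586, C 27.941
Sensible, products 25→195 °C: 1070.8 kJ/s
Q = ΔH = -1865.2 kJ/s = -1865.2 kW
Heat removed = 6714.6 MJ/h

Q_out = 6710 MJ/h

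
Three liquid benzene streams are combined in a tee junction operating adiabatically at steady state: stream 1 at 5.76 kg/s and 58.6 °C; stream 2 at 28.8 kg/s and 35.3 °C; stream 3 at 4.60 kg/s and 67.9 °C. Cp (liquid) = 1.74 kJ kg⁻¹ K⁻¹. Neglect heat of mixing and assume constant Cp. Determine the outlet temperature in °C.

T_out = 42.6 °C

Energy balance with Q = 0: Σ ṁᵢCp,ᵢ(T_out − Tᵢ) = 0
T_out = Σ ṁᵢCp,ᵢTᵢ / Σ ṁᵢCp,ᵢ
      = 2899.7 / 68.138 = 42.557 °C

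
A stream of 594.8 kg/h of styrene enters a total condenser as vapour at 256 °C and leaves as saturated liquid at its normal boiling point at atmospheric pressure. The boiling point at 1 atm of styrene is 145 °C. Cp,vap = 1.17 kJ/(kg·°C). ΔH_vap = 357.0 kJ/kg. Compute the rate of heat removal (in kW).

vapour 256→145 °C: -129.87 kJ/kg
condensation at 145 °C: -357 kJ/kg
Δh = -129.87 + -357 = -486.87 kJ/kg
Q = ṁ·Δh = 594.8 kg/h × -486.87 kJ/kg = -289590 kJ/h
|Q| = 80.442 kW

Q_c = 80.4 kW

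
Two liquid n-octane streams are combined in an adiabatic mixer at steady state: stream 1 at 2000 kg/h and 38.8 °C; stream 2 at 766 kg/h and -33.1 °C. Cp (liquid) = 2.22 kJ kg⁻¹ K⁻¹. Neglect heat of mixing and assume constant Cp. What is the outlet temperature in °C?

Adiabatic, steady state ⇒ Σ ṁᵢCp,ᵢ(T_out − Tᵢ) = 0
T_out = Σ ṁᵢCp,ᵢTᵢ / Σ ṁᵢCp,ᵢ
      = 115980 / 6140.5 = 18.888 °C

T_out = 18.9 °C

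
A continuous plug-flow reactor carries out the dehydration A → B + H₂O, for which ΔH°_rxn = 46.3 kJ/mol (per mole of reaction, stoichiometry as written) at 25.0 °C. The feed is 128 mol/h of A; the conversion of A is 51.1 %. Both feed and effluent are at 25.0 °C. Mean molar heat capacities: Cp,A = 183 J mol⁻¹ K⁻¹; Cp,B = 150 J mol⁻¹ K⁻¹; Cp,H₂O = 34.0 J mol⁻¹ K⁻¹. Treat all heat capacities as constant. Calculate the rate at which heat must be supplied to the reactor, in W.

Q_in = 841 W

Extent of reaction ξ = 0.511 × 128 = 65.408 mol/h
Reaction term: ξ·ΔH°_rxn = 65.408 × 46.3 = 3028.4 kJ/h
Q = ΔH = 3028.4 kJ/h = 0.84122 kW
Heat supplied = 841.22 W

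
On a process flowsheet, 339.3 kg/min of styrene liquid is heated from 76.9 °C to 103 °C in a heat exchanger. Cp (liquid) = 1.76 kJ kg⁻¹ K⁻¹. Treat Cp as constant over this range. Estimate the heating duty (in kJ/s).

Q = ṁ·Cp·ΔT = 339.3 × 1.76 × (103 − 76.9) = 15586 kJ/min
Converting: 15586 / 60 s = 259.77 kW

Q = 260 kJ/s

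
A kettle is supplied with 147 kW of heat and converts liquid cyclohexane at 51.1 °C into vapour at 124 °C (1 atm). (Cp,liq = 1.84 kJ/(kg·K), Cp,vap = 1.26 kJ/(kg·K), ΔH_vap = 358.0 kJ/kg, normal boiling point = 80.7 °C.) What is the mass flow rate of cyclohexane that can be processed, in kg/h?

ṁ = 1130 kg/h

Δh = 1.84×(80.7−51.1) + 358.0 + 1.26×(124−80.7) = 467.02 kJ/kg
Q = 147 kW = 147 kJ/s = 529200 kJ/h
ṁ = Q/Δh = 529200 / 467.02 = 1133.1 kg/h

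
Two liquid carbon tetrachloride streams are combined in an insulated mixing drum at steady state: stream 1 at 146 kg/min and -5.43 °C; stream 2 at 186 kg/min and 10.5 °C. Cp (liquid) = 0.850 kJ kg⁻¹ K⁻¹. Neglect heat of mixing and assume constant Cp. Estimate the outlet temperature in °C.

Adiabatic, steady state ⇒ Σ ṁᵢCp,ᵢ(T_out − Tᵢ) = 0
Σ ṁᵢCp,ᵢTᵢ = 146×0.850×-5.43 + 186×0.850×10.5 = 986.19
Σ ṁᵢCp,ᵢ = 146×0.850 + 186×0.850 = 282.2
T_out = 986.19 / 282.2 = 3.4946 °C

T_out = 3.49 °C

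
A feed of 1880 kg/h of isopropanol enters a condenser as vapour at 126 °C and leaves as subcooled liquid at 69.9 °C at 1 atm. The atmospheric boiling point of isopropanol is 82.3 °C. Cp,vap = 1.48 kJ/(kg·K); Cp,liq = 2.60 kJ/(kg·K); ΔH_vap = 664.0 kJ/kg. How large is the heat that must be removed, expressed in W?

vapour 126→82.3 °C: -64.676 kJ/kg
condensation at 82.3 °C: -664 kJ/kg
liquid 82.3→69.9 °C: -32.24 kJ/kg
Δh = -64.676 + -664 + -32.24 = -760.92 kJ/kg
Q = ṁ·Δh = 1880 kg/h × -760.92 kJ/kg = -1.4305e+06 kJ/h
|Q| = 397.37 kW = 397370 W

Q_c = 397000 W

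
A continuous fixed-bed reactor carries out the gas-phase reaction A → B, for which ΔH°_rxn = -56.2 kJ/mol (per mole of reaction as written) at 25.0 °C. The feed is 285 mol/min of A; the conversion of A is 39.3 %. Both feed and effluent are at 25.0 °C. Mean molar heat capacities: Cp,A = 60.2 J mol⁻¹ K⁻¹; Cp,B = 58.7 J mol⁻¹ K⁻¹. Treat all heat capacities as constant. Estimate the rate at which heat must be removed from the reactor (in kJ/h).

Extent of reaction ξ = 0.393 × 285 = 112.01 mol/min
Reaction term: ξ·ΔH°_rxn = 112.01 × -56.2 = -6294.7 kJ/min
Q = ΔH = -6294.7 kJ/min = -104.91 kW
Heat removed = 377680 kJ/h

Q_out = 378000 kJ/h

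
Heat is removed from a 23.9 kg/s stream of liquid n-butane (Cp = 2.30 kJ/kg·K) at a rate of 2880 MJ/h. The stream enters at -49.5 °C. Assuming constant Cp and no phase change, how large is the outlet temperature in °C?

Q = 2880 MJ/h = 800 kJ/s
ΔT = Q/(ṁ·Cp) = 800/(23.9×2.30) = 14.553 K
T_out = -49.5 − 14.553 = -64.053 °C

T_out = -64.1 °C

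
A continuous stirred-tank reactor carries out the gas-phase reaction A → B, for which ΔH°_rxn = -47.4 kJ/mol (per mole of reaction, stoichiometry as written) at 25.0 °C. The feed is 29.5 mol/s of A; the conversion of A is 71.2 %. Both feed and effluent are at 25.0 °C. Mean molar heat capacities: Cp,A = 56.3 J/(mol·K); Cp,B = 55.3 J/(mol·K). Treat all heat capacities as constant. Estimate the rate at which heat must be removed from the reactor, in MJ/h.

Extent of reaction ξ = 0.712 × 29.5 = 21.004 mol/s
Reaction term: ξ·ΔH°_rxn = 21.004 × -47.4 = -995.59 kJ/s
Q = ΔH = -995.59 kJ/s = -995.59 kW
Heat removed = 3584.1 MJ/h

Q_out = 3580 MJ/h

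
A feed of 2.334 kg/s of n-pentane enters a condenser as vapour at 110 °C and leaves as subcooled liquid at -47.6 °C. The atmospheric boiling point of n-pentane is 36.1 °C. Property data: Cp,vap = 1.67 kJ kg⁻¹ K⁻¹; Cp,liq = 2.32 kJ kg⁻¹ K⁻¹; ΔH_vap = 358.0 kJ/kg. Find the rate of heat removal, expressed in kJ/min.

vapour 110→36.1 °C: -123.41 kJ/kg
condensation at 36.1 °C: -358 kJ/kg
liquid 36.1→-47.6 °C: -194.18 kJ/kg
Δh = -123.41 + -358 + -194.18 = -675.6 kJ/kg
Q = ṁ·Δh = 2.334 kg/s × -675.6 kJ/kg = -1576.8 kJ/s
|Q| = 1576.8 kW = 94611 kJ/min

Q_c = 94600 kJ/min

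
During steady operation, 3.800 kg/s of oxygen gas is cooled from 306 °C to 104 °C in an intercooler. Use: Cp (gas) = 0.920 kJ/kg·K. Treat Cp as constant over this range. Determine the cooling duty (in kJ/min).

Q = ṁ·Cp·ΔT = 3.800 × 0.920 × (104 − 306) = -706.19 kJ/s
Cooling duty = 42372 kJ/min

Q_c = 42400 kJ/min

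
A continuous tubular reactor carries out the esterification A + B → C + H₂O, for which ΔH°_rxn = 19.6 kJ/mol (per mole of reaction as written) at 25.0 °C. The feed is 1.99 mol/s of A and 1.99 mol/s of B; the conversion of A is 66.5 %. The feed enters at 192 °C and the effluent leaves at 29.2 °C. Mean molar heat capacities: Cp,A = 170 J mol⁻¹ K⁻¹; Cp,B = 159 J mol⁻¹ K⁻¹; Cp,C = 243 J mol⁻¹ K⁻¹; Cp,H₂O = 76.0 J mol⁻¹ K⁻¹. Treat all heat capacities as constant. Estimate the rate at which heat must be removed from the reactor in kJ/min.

Extent of reaction ξ = 0.665 × 1.99 = 1.3234 mol/s
Reaction term: ξ·ΔH°_rxn = 1.3234 × 19.6 = 25.938 kJ/s
Sensible, feed 192→25 °C: -109.34 kJ/s
Outlet flows (mol/s): A 0.66665, B 0.66665, C 1.3234, H₂O 1.3234
Sensible, products 25→29.2 °C: 2.6942 kJ/s
Q = ΔH = -80.705 kJ/s = -80.705 kW
Heat removed = 4842.3 kJ/min

Q_out = 4840 kJ/min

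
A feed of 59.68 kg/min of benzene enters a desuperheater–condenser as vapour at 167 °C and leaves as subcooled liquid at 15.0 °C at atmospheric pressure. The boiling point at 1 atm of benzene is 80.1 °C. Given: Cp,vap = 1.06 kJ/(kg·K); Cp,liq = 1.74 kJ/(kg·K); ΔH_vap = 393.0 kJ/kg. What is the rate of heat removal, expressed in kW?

vapour 167→80.1 °C: -92.114 kJ/kg
condensation at 80.1 °C: -393 kJ/kg
liquid 80.1→15.0 °C: -113.27 kJ/kg
Δh = -92.114 + -393 + -113.27 = -598.39 kJ/kg
Q = ṁ·Δh = 59.68 kg/min × -598.39 kJ/kg = -35712 kJ/min
|Q| = 595.2 kW

Q_c = 595 kW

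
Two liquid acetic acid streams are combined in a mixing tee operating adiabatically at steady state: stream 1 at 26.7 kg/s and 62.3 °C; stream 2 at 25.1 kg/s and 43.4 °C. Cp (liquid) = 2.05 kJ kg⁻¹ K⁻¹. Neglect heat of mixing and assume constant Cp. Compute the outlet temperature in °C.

T_out = 53.1 °C

Adiabatic, steady state ⇒ Σ ṁᵢCp,ᵢ(T_out − Tᵢ) = 0
Σ ṁᵢCp,ᵢTᵢ = 26.7×2.05×62.3 + 25.1×2.05×43.4 = 5643.1
Σ ṁᵢCp,ᵢ = 26.7×2.05 + 25.1×2.05 = 106.19
T_out = 5643.1 / 106.19 = 53.142 °C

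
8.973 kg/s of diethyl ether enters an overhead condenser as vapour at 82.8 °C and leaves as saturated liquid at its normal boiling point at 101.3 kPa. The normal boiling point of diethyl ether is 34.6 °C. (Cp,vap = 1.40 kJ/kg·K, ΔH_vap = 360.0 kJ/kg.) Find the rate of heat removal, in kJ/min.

Q_c = 230000 kJ/min

vapour 82.8→34.6 °C: -67.48 kJ/kg
condensation at 34.6 °C: -360 kJ/kg
Δh = -67.48 + -360 = -427.48 kJ/kg
Q = ṁ·Δh = 8.973 kg/s × -427.48 kJ/kg = -3835.8 kJ/s
|Q| = 3835.8 kW = 230150 kJ/min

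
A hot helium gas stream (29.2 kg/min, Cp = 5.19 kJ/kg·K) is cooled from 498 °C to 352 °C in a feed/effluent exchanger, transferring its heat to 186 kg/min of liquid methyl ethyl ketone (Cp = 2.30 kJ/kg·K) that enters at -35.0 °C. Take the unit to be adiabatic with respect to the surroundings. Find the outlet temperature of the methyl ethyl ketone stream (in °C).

Heat released by hot stream: Q = 29.2 × 5.19 × (498 − 352) = 22126 kJ/min
Energy balance on cold side (adiabatic exchanger): Q = ṁ_c·Cp_c·(T_c,out − T_c,in)
T_c,out = -35.0 + 22126/(186 × 2.30) = 16.72 °C

T_c,out = 16.7 °C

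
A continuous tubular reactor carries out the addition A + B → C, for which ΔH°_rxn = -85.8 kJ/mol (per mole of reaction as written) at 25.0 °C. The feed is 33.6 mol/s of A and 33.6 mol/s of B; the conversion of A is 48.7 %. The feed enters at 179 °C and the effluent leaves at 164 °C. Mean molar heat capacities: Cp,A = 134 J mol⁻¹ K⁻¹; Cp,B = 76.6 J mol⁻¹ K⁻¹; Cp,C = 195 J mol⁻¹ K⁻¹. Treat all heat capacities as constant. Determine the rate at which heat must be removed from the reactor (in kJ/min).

Extent of reaction ξ = 0.487 × 33.6 = 16.363 mol/s
Reaction term: ξ·ΔH°_rxn = 16.363 × -85.8 = -1404 kJ/s
Sensible, feed 179→25 °C: -1089.7 kJ/s
Outlet flows (mol/s): A 17.237, B 17.237, C 16.363
Sensible, products 25→164 °C: 948.1 kJ/s
Q = ΔH = -1545.6 kJ/s = -1545.6 kW
Heat removed = 92735 kJ/min

Q_out = 92700 kJ/min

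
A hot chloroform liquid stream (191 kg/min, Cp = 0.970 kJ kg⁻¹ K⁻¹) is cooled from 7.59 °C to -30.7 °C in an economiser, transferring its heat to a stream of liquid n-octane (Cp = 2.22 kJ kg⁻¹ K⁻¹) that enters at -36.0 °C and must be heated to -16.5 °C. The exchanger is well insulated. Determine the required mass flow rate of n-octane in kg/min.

Heat released by hot stream: Q = 191 × 0.970 × (7.59 − -30.7) = 7094 kJ/min
Energy balance on cold side (adiabatic exchanger): Q = ṁ_c·Cp_c·(T_c,out − T_c,in)
ṁ_c = 7094 / [2.22 × (-16.5 − -36.0)] = 163.87 kg/min

ṁ_c = 164 kg/min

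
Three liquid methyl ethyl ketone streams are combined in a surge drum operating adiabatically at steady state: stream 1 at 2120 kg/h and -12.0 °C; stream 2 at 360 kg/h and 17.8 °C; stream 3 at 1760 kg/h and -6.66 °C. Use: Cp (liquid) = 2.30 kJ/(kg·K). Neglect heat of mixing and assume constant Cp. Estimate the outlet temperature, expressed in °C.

T_out = -7.25 °C

Adiabatic, steady state ⇒ Σ ṁᵢCp,ᵢ(T_out − Tᵢ) = 0
Σ ṁᵢCp,ᵢTᵢ = 2120×2.30×-12.0 + 360×2.30×17.8 + 1760×2.30×-6.66 = -70733
Σ ṁᵢCp,ᵢ = 2120×2.30 + 360×2.30 + 1760×2.30 = 9752
T_out = -70733 / 9752 = -7.2532 °C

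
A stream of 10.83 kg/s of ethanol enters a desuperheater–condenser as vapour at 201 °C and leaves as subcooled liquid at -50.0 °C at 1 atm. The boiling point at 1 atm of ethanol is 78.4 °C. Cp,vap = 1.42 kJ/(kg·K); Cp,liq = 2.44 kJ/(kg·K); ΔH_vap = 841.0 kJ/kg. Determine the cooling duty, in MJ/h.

vapour 201→78.4 °C: -174.09 kJ/kg
condensation at 78.4 °C: -841 kJ/kg
liquid 78.4→-50.0 °C: -313.3 kJ/kg
Δh = -174.09 + -841 + -313.3 = -1328.4 kJ/kg
Q = ṁ·Δh = 10.83 kg/s × -1328.4 kJ/kg = -14386 kJ/s
|Q| = 14386 kW = 51791 MJ/h

Q_c = 51800 MJ/h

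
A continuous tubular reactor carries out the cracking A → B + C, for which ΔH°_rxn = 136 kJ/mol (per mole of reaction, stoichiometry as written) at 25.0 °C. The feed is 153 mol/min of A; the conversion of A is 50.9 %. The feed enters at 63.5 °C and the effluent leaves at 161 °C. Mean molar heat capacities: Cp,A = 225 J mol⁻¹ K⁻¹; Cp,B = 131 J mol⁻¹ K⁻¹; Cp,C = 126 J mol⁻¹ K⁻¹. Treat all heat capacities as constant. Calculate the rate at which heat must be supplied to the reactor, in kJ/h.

Q_in = 857000 kJ/h

Extent of reaction ξ = 0.509 × 153 = 77.877 mol/min
Reaction term: ξ·ΔH°_rxn = 77.877 × 136 = 10591 kJ/min
Sensible, feed 63.5→25 °C: -1325.4 kJ/min
Outlet flows (mol/min): A 75.123, B 77.877, C 77.877
Sensible, products 25→161 °C: 5020.7 kJ/min
Q = ΔH = 14287 kJ/min = 238.11 kW
Heat supplied = 857200 kJ/h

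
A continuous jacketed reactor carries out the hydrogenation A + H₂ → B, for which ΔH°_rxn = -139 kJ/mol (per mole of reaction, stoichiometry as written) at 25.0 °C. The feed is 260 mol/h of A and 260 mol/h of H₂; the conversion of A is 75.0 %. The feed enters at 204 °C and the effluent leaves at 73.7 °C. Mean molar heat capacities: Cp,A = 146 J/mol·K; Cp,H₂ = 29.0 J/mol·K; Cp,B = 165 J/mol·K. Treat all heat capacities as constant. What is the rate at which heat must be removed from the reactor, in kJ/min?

Q_out = 552 kJ/min

Extent of reaction ξ = 0.750 × 260 = 195 mol/h
Reaction term: ξ·ΔH°_rxn = 195 × -139 = -27105 kJ/h
Sensible, feed 204→25 °C: -8144.5 kJ/h
Outlet flows (mol/h): A 65, H₂ 65, B 195
Sensible, products 25→73.7 °C: 2120.9 kJ/h
Q = ΔH = -33129 kJ/h = -9.2024 kW
Heat removed = 552.14 kJ/min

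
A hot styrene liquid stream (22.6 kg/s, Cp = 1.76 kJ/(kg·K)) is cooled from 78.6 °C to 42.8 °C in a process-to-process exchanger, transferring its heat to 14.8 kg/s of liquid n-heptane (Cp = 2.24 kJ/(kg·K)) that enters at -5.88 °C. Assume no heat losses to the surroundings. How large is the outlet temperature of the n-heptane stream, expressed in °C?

T_c,out = 37.1 °C

Heat released by hot stream: Q = 22.6 × 1.76 × (78.6 − 42.8) = 1424 kJ/s
Energy balance on cold side (adiabatic exchanger): Q = ṁ_c·Cp_c·(T_c,out − T_c,in)
T_c,out = -5.88 + 1424/(14.8 × 2.24) = 37.073 °C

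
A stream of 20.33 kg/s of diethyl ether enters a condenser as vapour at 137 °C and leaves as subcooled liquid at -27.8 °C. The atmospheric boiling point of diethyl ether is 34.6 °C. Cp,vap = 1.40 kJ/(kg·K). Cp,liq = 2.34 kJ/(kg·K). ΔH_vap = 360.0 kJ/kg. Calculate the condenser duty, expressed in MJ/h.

Q_c = 47500 MJ/h

vapour 137→34.6 °C: -143.36 kJ/kg
condensation at 34.6 °C: -360 kJ/kg
liquid 34.6→-27.8 °C: -146.02 kJ/kg
Δh = -143.36 + -360 + -146.02 = -649.38 kJ/kg
Q = ṁ·Δh = 20.33 kg/s × -649.38 kJ/kg = -13202 kJ/s
|Q| = 13202 kW = 47527 MJ/h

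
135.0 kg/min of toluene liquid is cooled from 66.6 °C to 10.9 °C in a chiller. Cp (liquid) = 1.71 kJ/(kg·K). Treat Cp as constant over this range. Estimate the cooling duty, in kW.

Q = ṁ·Cp·ΔT = 135.0 × 1.71 × (10.9 − 66.6) = -12858 kJ/min
Converting: 12858 / 60 s = 214.31 kW

Q_c = 214 kW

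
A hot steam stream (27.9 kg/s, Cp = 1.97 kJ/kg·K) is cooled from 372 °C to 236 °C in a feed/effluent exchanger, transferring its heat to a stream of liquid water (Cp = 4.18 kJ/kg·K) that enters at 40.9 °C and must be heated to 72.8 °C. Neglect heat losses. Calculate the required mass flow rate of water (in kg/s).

ṁ_c = 56.1 kg/s

Heat released by hot stream: Q = 27.9 × 1.97 × (372 − 236) = 7475 kJ/s
Energy balance on cold side (adiabatic exchanger): Q = ṁ_c·Cp_c·(T_c,out − T_c,in)
ṁ_c = 7475 / [4.18 × (72.8 − 40.9)] = 56.059 kg/s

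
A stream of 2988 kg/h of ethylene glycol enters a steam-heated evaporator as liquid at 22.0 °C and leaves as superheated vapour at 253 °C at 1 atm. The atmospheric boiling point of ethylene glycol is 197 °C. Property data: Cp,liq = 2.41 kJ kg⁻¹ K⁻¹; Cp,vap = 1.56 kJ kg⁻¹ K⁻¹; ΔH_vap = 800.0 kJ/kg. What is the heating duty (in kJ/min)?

Q = 65200 kJ/min

liquid 22.0→197 °C: 421.75 kJ/kg
vaporisation at 197 °C: 800 kJ/kg
vapour 197→253 °C: 87.36 kJ/kg
Δh = 421.75 + 800 + 87.36 = 1309.1 kJ/kg
Q = ṁ·Δh = 2988 kg/h × 1309.1 kJ/kg = 3.9116e+06 kJ/h
|Q| = 1086.6 kW = 65194 kJ/min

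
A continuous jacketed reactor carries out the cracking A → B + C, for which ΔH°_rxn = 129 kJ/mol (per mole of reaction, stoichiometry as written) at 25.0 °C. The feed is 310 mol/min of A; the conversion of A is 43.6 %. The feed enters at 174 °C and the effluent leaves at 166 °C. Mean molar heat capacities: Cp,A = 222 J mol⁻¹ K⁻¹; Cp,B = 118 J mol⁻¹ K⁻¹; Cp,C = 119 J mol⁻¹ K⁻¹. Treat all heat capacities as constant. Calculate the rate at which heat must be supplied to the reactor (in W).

Extent of reaction ξ = 0.436 × 310 = 135.16 mol/min
Reaction term: ξ·ΔH°_rxn = 135.16 × 129 = 17436 kJ/min
Sensible, feed 174→25 °C: -10254 kJ/min
Outlet flows (mol/min): A 174.84, B 135.16, C 135.16
Sensible, products 25→166 °C: 9989.5 kJ/min
Q = ΔH = 17171 kJ/min = 286.18 kW
Heat supplied = 286180 W

Q_in = 286000 W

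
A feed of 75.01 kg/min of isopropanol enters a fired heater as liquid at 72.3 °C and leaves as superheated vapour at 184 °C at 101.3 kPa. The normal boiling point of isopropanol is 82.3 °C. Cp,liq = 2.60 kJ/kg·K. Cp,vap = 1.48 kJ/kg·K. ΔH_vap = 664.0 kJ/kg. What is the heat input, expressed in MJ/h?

liquid 72.3→82.3 °C: 26 kJ/kg
vaporisation at 82.3 °C: 664 kJ/kg
vapour 82.3→184 °C: 150.52 kJ/kg
Δh = 26 + 664 + 150.52 = 840.52 kJ/kg
Q = ṁ·Δh = 75.01 kg/min × 840.52 kJ/kg = 63047 kJ/min
|Q| = 1050.8 kW = 3782.8 MJ/h

Q = 3780 MJ/h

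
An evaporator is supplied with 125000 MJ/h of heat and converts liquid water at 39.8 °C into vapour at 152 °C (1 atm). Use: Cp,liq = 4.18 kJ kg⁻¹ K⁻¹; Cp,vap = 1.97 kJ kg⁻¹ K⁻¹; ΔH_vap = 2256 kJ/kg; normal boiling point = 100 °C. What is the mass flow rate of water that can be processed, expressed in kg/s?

ṁ = 13.3 kg/s

Δh = 4.18×(100−39.8) + 2256 + 1.97×(152−100) = 2610.1 kJ/kg
Q = 125000 MJ/h = 34722 kJ/s = 34722 kJ/s
ṁ = Q/Δh = 34722 / 2610.1 = 13.303 kg/s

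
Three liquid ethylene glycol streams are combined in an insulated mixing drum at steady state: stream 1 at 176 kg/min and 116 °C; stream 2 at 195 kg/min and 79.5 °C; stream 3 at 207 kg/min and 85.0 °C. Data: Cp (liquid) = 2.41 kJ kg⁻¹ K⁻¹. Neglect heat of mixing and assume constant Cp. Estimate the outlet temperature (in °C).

Adiabatic, steady state ⇒ Σ ṁᵢCp,ᵢ(T_out − Tᵢ) = 0
T_out = Σ ṁᵢCp,ᵢTᵢ / Σ ṁᵢCp,ᵢ
      = 128970 / 1393 = 92.584 °C

T_out = 92.6 °C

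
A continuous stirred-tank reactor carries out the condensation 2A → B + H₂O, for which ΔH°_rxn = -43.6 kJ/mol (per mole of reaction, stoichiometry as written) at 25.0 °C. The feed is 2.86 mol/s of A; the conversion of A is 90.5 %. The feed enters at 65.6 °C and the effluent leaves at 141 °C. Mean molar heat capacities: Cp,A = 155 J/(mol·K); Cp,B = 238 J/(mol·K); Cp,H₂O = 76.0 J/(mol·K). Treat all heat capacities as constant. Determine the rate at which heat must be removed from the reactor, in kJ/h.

Q_out = 80600 kJ/h

Extent of reaction ξ = 0.905 × 2.86 / 2 = 1.2941 mol/s
Reaction term: ξ·ΔH°_rxn = 1.2941 × -43.6 = -56.425 kJ/s
Sensible, feed 65.6→25 °C: -17.998 kJ/s
Outlet flows (mol/s): A 0.2717, B 1.2941, H₂O 1.2941
Sensible, products 25→141 °C: 52.023 kJ/s
Q = ΔH = -22.4 kJ/s = -22.4 kW
Heat removed = 80639 kJ/h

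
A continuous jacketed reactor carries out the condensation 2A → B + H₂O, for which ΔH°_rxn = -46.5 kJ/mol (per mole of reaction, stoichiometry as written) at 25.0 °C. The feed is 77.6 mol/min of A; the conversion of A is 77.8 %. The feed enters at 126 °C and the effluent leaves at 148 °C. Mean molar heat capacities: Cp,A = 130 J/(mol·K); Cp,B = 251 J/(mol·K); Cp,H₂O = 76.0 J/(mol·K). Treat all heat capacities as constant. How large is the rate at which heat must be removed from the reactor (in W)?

Q_out = 15500 W

Extent of reaction ξ = 0.778 × 77.6 / 2 = 30.186 mol/min
Reaction term: ξ·ΔH°_rxn = 30.186 × -46.5 = -1403.7 kJ/min
Sensible, feed 126→25 °C: -1018.9 kJ/min
Outlet flows (mol/min): A 17.227, B 30.186, H₂O 30.186
Sensible, products 25→148 °C: 1489.6 kJ/min
Q = ΔH = -932.97 kJ/min = -15.549 kW
Heat removed = 15549 W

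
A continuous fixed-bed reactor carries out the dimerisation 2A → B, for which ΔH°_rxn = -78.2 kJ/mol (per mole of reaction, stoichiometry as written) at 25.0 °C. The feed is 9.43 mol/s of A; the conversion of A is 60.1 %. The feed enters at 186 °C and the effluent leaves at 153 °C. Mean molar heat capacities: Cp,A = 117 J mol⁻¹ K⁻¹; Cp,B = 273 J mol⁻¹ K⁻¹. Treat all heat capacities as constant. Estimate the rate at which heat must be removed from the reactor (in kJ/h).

Extent of reaction ξ = 0.601 × 9.43 / 2 = 2.8337 mol/s
Reaction term: ξ·ΔH°_rxn = 2.8337 × -78.2 = -221.6 kJ/s
Sensible, feed 186→25 °C: -177.63 kJ/s
Outlet flows (mol/s): A 3.7626, B 2.8337
Sensible, products 25→153 °C: 155.37 kJ/s
Q = ΔH = -243.86 kJ/s = -243.86 kW
Heat removed = 877900 kJ/h

Q_out = 878000 kJ/h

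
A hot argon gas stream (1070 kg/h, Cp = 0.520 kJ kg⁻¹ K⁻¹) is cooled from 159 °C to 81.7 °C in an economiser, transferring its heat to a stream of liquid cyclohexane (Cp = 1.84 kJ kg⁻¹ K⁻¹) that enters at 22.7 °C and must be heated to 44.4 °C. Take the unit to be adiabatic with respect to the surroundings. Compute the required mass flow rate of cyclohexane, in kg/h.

ṁ_c = 1080 kg/h

Heat released by hot stream: Q = 1070 × 0.520 × (159 − 81.7) = 43010 kJ/h
Energy balance on cold side (adiabatic exchanger): Q = ṁ_c·Cp_c·(T_c,out − T_c,in)
ṁ_c = 43010 / [1.84 × (44.4 − 22.7)] = 1077.2 kg/h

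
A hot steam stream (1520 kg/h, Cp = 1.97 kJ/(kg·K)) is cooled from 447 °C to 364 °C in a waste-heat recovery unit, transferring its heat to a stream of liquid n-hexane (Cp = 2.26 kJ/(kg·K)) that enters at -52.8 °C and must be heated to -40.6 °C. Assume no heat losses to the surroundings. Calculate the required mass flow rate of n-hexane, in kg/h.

ṁ_c = 9010 kg/h

Heat released by hot stream: Q = 1520 × 1.97 × (447 − 364) = 248540 kJ/h
Energy balance on cold side (adiabatic exchanger): Q = ṁ_c·Cp_c·(T_c,out − T_c,in)
ṁ_c = 248540 / [2.26 × (-40.6 − -52.8)] = 9014 kg/h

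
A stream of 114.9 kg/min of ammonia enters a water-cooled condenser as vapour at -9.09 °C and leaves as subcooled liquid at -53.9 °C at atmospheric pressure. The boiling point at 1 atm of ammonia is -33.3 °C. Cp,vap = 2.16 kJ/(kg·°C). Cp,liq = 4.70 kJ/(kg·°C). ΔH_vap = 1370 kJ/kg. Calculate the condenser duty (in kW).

vapour -9.09→-33.3 °C: -52.294 kJ/kg
condensation at -33.3 °C: -1370 kJ/kg
liquid -33.3→-53.9 °C: -96.82 kJ/kg
Δh = -52.294 + -1370 + -96.82 = -1519.1 kJ/kg
Q = ṁ·Δh = 114.9 kg/min × -1519.1 kJ/kg = -174550 kJ/min
|Q| = 2909.1 kW

Q_c = 2910 kW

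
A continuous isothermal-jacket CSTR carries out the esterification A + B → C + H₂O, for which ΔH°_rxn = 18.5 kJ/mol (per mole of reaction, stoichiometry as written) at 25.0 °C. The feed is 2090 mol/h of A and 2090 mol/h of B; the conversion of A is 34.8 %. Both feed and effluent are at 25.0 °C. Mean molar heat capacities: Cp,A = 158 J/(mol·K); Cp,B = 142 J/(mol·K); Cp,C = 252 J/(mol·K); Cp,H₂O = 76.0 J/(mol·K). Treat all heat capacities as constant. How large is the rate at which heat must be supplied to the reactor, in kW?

Extent of reaction ξ = 0.348 × 2090 = 727.32 mol/h
Reaction term: ξ·ΔH°_rxn = 727.32 × 18.5 = 13455 kJ/h
Q = ΔH = 13455 kJ/h = 3.7376 kW
Heat supplied = 3.7376 kW

Q_in = 3.74 kW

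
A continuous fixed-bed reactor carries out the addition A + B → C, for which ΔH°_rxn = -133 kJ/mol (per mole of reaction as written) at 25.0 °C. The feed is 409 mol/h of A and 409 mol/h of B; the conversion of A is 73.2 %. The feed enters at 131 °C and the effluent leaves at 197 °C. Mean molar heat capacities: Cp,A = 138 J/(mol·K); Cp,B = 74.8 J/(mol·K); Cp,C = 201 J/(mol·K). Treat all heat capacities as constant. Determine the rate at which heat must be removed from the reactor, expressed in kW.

Extent of reaction ξ = 0.732 × 409 = 299.39 mol/h
Reaction term: ξ·ΔH°_rxn = 299.39 × -133 = -39819 kJ/h
Sensible, feed 131→25 °C: -9225.7 kJ/h
Outlet flows (mol/h): A 109.61, B 109.61, C 299.39
Sensible, products 25→197 °C: 14362 kJ/h
Q = ΔH = -34682 kJ/h = -9.6339 kW
Heat removed = 9.6339 kW

Q_out = 9.63 kW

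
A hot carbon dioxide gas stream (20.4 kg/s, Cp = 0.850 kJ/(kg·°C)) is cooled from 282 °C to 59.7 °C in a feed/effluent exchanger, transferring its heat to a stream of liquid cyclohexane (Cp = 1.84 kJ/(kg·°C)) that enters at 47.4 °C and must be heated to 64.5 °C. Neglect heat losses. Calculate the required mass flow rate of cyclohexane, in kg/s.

ṁ_c = 123 kg/s

Heat released by hot stream: Q = 20.4 × 0.850 × (282 − 59.7) = 3854.7 kJ/s
Energy balance on cold side (adiabatic exchanger): Q = ṁ_c·Cp_c·(T_c,out − T_c,in)
ṁ_c = 3854.7 / [1.84 × (64.5 − 47.4)] = 122.51 kg/s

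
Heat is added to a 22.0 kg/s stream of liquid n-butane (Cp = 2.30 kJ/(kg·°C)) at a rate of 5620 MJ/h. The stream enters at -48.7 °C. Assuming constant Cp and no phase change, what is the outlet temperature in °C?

T_out = -17.8 °C

Q = 5620 MJ/h = 1561.1 kJ/s
ΔT = Q/(ṁ·Cp) = 1561.1/(22.0×2.30) = 30.852 K
T_out = -48.7 + 30.852 = -17.848 °C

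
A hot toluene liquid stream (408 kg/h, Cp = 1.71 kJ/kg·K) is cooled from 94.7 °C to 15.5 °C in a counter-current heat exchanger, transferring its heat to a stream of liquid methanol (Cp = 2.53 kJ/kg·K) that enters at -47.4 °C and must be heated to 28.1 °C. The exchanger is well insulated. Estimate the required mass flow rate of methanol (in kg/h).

ṁ_c = 289 kg/h

Heat released by hot stream: Q = 408 × 1.71 × (94.7 − 15.5) = 55256 kJ/h
Energy balance on cold side (adiabatic exchanger): Q = ṁ_c·Cp_c·(T_c,out − T_c,in)
ṁ_c = 55256 / [2.53 × (28.1 − -47.4)] = 289.28 kg/h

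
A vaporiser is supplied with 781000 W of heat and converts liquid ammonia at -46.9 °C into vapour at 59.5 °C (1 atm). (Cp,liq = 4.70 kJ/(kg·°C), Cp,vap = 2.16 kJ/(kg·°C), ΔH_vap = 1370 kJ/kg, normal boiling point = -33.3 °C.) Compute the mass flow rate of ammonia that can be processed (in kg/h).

ṁ = 1720 kg/h

Δh = 4.70×(-33.3−-46.9) + 1370 + 2.16×(59.5−-33.3) = 1634.4 kJ/kg
Q = 781000 W = 781 kJ/s = 2.8116e+06 kJ/h
ṁ = Q/Δh = 2.8116e+06 / 1634.4 = 1720.3 kg/h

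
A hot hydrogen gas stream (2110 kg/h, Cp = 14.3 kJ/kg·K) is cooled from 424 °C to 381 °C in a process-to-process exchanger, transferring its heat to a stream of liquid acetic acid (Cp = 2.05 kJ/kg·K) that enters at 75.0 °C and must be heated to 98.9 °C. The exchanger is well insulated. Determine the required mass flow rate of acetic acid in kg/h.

Heat released by hot stream: Q = 2110 × 14.3 × (424 − 381) = 1.2974e+06 kJ/h
Energy balance on cold side (adiabatic exchanger): Q = ṁ_c·Cp_c·(T_c,out − T_c,in)
ṁ_c = 1.2974e+06 / [2.05 × (98.9 − 75.0)] = 26481 kg/h

ṁ_c = 26500 kg/h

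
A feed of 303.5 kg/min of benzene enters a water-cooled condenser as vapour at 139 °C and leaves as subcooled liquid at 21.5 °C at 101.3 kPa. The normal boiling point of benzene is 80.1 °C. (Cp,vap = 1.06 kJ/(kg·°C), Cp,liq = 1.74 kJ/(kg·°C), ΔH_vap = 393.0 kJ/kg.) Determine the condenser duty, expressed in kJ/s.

vapour 139→80.1 °C: -62.434 kJ/kg
condensation at 80.1 °C: -393 kJ/kg
liquid 80.1→21.5 °C: -101.96 kJ/kg
Δh = -62.434 + -393 + -101.96 = -557.4 kJ/kg
Q = ṁ·Δh = 303.5 kg/min × -557.4 kJ/kg = -169170 kJ/min
|Q| = 2819.5 kW

Q_c = 2820 kJ/s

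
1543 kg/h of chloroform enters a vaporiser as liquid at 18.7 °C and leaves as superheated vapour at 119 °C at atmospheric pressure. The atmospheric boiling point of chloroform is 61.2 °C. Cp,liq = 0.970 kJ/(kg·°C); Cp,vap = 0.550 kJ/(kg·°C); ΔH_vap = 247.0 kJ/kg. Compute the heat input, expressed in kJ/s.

Q = 137 kJ/s

liquid 18.7→61.2 °C: 41.225 kJ/kg
vaporisation at 61.2 °C: 247 kJ/kg
vapour 61.2→119 °C: 31.79 kJ/kg
Δh = 41.225 + 247 + 31.79 = 320.01 kJ/kg
Q = ṁ·Δh = 1543 kg/h × 320.01 kJ/kg = 493780 kJ/h
|Q| = 137.16 kW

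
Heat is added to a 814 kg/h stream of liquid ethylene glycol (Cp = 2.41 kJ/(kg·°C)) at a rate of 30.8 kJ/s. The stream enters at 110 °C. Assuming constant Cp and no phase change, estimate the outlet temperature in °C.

Q = 30.8 kJ/s = 110880 kJ/h
ΔT = Q/(ṁ·Cp) = 110880/(814×2.41) = 56.521 K
T_out = 110 + 56.521 = 166.52 °C

T_out = 167 °C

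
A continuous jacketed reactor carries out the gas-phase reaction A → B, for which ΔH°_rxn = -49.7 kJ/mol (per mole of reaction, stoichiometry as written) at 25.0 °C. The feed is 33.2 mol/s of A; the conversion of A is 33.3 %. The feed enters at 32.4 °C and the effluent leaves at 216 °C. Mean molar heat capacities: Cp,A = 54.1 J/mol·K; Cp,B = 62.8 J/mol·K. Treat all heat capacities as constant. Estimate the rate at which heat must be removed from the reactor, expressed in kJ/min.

Q_out = 12100 kJ/min

Extent of reaction ξ = 0.333 × 33.2 = 11.056 mol/s
Reaction term: ξ·ΔH°_rxn = 11.056 × -49.7 = -549.46 kJ/s
Sensible, feed 32.4→25 °C: -13.291 kJ/s
Outlet flows (mol/s): A 22.144, B 11.056
Sensible, products 25→216 °C: 361.43 kJ/s
Q = ΔH = -201.32 kJ/s = -201.32 kW
Heat removed = 12079 kJ/min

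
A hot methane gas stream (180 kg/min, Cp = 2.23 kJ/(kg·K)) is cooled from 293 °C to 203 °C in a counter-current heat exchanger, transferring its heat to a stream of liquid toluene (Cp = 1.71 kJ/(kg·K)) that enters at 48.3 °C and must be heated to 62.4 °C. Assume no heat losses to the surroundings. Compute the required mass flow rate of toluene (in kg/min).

ṁ_c = 1500 kg/min

Heat released by hot stream: Q = 180 × 2.23 × (293 − 203) = 36126 kJ/min
Energy balance on cold side (adiabatic exchanger): Q = ṁ_c·Cp_c·(T_c,out − T_c,in)
ṁ_c = 36126 / [1.71 × (62.4 − 48.3)] = 1498.3 kg/min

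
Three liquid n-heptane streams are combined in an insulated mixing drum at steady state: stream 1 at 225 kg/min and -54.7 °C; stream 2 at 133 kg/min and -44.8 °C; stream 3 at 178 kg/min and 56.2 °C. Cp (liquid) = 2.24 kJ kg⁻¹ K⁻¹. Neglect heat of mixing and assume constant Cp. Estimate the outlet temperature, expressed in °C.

T_out = -15.4 °C

Energy balance with Q = 0: Σ ṁᵢCp,ᵢ(T_out − Tᵢ) = 0
T_out = Σ ṁᵢCp,ᵢTᵢ / Σ ṁᵢCp,ᵢ
      = -18508 / 1200.6 = -15.415 °C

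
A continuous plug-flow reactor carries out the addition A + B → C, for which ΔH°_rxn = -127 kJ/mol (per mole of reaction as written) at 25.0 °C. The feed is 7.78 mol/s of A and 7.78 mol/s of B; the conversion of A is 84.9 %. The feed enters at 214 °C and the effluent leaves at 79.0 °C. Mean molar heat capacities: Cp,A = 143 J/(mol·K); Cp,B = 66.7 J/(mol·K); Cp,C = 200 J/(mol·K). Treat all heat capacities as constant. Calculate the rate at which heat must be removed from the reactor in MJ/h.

Extent of reaction ξ = 0.849 × 7.78 = 6.6052 mol/s
Reaction term: ξ·ΔH°_rxn = 6.6052 × -127 = -838.86 kJ/s
Sensible, feed 214→25 °C: -308.35 kJ/s
Outlet flows (mol/s): A 1.1748, B 1.1748, C 6.6052
Sensible, products 25→79.0 °C: 84.639 kJ/s
Q = ΔH = -1062.6 kJ/s = -1062.6 kW
Heat removed = 3825.3 MJ/h

Q_out = 3830 MJ/h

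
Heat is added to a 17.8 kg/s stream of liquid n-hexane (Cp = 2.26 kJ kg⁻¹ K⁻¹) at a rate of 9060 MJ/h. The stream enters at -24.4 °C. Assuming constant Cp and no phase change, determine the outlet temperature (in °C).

T_out = 38.2 °C

Q = 9060 MJ/h = 2516.7 kJ/s
ΔT = Q/(ṁ·Cp) = 2516.7/(17.8×2.26) = 62.56 K
T_out = -24.4 + 62.56 = 38.16 °C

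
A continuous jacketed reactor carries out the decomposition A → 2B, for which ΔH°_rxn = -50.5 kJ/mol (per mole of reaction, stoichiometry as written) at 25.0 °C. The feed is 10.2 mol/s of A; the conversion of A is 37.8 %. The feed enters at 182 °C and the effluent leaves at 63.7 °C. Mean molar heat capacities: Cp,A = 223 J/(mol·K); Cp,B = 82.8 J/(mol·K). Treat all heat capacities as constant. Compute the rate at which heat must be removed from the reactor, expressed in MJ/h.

Q_out = 1700 MJ/h

Extent of reaction ξ = 0.378 × 10.2 = 3.8556 mol/s
Reaction term: ξ·ΔH°_rxn = 3.8556 × -50.5 = -194.71 kJ/s
Sensible, feed 182→25 °C: -357.11 kJ/s
Outlet flows (mol/s): A 6.3444, B 7.7112
Sensible, products 25→63.7 °C: 79.462 kJ/s
Q = ΔH = -472.36 kJ/s = -472.36 kW
Heat removed = 1700.5 MJ/h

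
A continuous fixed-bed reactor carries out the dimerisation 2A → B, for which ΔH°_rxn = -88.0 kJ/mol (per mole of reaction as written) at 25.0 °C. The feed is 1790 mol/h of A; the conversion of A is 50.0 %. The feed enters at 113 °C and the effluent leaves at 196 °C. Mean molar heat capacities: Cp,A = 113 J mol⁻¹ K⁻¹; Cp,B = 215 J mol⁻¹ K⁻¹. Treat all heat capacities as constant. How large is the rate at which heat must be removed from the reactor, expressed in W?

Extent of reaction ξ = 0.500 × 1790 / 2 = 447.5 mol/h
Reaction term: ξ·ΔH°_rxn = 447.5 × -88.0 = -39380 kJ/h
Sensible, feed 113→25 °C: -17800 kJ/h
Outlet flows (mol/h): A 895, B 447.5
Sensible, products 25→196 °C: 33746 kJ/h
Q = ΔH = -23433 kJ/h = -6.5093 kW
Heat removed = 6509.3 W

Q_out = 6510 W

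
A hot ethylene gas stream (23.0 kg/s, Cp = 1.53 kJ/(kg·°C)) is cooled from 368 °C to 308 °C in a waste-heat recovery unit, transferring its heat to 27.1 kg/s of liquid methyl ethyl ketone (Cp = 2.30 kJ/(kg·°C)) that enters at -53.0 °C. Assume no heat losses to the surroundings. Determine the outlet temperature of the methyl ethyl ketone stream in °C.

Heat released by hot stream: Q = 23.0 × 1.53 × (368 − 308) = 2111.4 kJ/s
Energy balance on cold side (adiabatic exchanger): Q = ṁ_c·Cp_c·(T_c,out − T_c,in)
T_c,out = -53.0 + 2111.4/(27.1 × 2.30) = -19.125 °C

T_c,out = -19.1 °C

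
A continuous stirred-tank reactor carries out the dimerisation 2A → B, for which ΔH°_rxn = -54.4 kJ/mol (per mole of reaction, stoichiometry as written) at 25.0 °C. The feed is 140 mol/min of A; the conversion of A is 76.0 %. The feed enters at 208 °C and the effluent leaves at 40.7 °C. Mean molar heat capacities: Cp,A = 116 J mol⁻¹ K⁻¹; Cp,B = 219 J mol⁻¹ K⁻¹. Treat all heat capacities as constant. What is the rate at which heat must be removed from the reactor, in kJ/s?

Q_out = 93.7 kJ/s

Extent of reaction ξ = 0.760 × 140 / 2 = 53.2 mol/min
Reaction term: ξ·ΔH°_rxn = 53.2 × -54.4 = -2894.1 kJ/min
Sensible, feed 208→25 °C: -2971.9 kJ/min
Outlet flows (mol/min): A 33.6, B 53.2
Sensible, products 25→40.7 °C: 244.11 kJ/min
Q = ΔH = -5621.9 kJ/min = -93.698 kW
Heat removed = 93.698 kJ/s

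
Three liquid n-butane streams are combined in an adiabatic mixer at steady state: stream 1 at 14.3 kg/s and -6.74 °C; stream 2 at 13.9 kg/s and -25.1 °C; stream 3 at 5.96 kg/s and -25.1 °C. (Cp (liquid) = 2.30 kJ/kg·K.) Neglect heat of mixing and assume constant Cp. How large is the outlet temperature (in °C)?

No heat crosses the boundary, so H_out = H_in.
T_out = Σ ṁᵢCp,ᵢTᵢ / Σ ṁᵢCp,ᵢ
      = -1368.2 / 78.568 = -17.414 °C

T_out = -17.4 °C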